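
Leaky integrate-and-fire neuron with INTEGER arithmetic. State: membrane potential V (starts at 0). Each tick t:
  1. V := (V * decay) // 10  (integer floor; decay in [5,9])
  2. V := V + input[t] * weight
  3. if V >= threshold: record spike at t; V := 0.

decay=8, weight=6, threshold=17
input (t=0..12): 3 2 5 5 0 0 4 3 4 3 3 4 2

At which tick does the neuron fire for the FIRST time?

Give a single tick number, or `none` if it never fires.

t=0: input=3 -> V=0 FIRE
t=1: input=2 -> V=12
t=2: input=5 -> V=0 FIRE
t=3: input=5 -> V=0 FIRE
t=4: input=0 -> V=0
t=5: input=0 -> V=0
t=6: input=4 -> V=0 FIRE
t=7: input=3 -> V=0 FIRE
t=8: input=4 -> V=0 FIRE
t=9: input=3 -> V=0 FIRE
t=10: input=3 -> V=0 FIRE
t=11: input=4 -> V=0 FIRE
t=12: input=2 -> V=12

Answer: 0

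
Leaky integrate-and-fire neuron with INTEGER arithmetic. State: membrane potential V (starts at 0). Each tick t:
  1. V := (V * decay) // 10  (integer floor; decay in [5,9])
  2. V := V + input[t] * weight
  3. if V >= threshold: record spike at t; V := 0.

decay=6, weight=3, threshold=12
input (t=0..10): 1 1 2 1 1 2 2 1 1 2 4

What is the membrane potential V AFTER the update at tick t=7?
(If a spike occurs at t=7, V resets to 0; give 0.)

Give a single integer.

Answer: 3

Derivation:
t=0: input=1 -> V=3
t=1: input=1 -> V=4
t=2: input=2 -> V=8
t=3: input=1 -> V=7
t=4: input=1 -> V=7
t=5: input=2 -> V=10
t=6: input=2 -> V=0 FIRE
t=7: input=1 -> V=3
t=8: input=1 -> V=4
t=9: input=2 -> V=8
t=10: input=4 -> V=0 FIRE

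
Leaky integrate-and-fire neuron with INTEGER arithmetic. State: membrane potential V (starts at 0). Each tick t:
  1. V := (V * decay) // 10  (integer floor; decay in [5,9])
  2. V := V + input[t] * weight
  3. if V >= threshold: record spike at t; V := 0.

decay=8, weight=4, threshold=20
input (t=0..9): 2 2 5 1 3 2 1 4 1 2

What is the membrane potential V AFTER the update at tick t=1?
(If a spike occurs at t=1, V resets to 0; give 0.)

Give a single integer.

Answer: 14

Derivation:
t=0: input=2 -> V=8
t=1: input=2 -> V=14
t=2: input=5 -> V=0 FIRE
t=3: input=1 -> V=4
t=4: input=3 -> V=15
t=5: input=2 -> V=0 FIRE
t=6: input=1 -> V=4
t=7: input=4 -> V=19
t=8: input=1 -> V=19
t=9: input=2 -> V=0 FIRE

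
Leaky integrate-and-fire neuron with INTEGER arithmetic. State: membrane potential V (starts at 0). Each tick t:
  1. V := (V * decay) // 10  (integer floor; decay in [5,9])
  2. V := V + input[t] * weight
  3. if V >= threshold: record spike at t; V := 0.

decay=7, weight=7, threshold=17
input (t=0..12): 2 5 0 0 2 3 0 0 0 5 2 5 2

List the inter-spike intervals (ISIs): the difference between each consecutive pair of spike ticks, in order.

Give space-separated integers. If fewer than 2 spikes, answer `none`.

Answer: 4 4 2

Derivation:
t=0: input=2 -> V=14
t=1: input=5 -> V=0 FIRE
t=2: input=0 -> V=0
t=3: input=0 -> V=0
t=4: input=2 -> V=14
t=5: input=3 -> V=0 FIRE
t=6: input=0 -> V=0
t=7: input=0 -> V=0
t=8: input=0 -> V=0
t=9: input=5 -> V=0 FIRE
t=10: input=2 -> V=14
t=11: input=5 -> V=0 FIRE
t=12: input=2 -> V=14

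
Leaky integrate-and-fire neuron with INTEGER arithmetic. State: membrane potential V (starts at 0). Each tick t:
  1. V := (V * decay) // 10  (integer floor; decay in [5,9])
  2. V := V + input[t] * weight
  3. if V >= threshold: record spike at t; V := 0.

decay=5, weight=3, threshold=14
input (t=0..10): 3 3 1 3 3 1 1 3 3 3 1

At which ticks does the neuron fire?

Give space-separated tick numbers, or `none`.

t=0: input=3 -> V=9
t=1: input=3 -> V=13
t=2: input=1 -> V=9
t=3: input=3 -> V=13
t=4: input=3 -> V=0 FIRE
t=5: input=1 -> V=3
t=6: input=1 -> V=4
t=7: input=3 -> V=11
t=8: input=3 -> V=0 FIRE
t=9: input=3 -> V=9
t=10: input=1 -> V=7

Answer: 4 8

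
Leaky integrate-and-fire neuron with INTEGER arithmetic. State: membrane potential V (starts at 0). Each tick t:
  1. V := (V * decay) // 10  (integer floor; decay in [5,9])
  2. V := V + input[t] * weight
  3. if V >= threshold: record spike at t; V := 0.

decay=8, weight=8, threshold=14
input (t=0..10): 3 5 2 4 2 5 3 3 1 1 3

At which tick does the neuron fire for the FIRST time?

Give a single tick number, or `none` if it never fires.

Answer: 0

Derivation:
t=0: input=3 -> V=0 FIRE
t=1: input=5 -> V=0 FIRE
t=2: input=2 -> V=0 FIRE
t=3: input=4 -> V=0 FIRE
t=4: input=2 -> V=0 FIRE
t=5: input=5 -> V=0 FIRE
t=6: input=3 -> V=0 FIRE
t=7: input=3 -> V=0 FIRE
t=8: input=1 -> V=8
t=9: input=1 -> V=0 FIRE
t=10: input=3 -> V=0 FIRE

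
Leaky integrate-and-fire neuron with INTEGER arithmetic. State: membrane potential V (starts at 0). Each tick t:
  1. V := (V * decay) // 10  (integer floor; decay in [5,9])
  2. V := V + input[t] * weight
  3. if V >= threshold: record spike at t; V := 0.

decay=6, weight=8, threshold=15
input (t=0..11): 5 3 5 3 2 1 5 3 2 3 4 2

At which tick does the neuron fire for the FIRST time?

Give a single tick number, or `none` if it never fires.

Answer: 0

Derivation:
t=0: input=5 -> V=0 FIRE
t=1: input=3 -> V=0 FIRE
t=2: input=5 -> V=0 FIRE
t=3: input=3 -> V=0 FIRE
t=4: input=2 -> V=0 FIRE
t=5: input=1 -> V=8
t=6: input=5 -> V=0 FIRE
t=7: input=3 -> V=0 FIRE
t=8: input=2 -> V=0 FIRE
t=9: input=3 -> V=0 FIRE
t=10: input=4 -> V=0 FIRE
t=11: input=2 -> V=0 FIRE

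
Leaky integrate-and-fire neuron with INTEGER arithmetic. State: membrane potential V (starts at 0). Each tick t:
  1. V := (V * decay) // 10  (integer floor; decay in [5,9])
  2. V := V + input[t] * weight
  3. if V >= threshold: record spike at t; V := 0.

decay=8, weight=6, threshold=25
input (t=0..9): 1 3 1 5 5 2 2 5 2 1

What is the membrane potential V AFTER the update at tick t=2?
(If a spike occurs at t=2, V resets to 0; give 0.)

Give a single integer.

Answer: 23

Derivation:
t=0: input=1 -> V=6
t=1: input=3 -> V=22
t=2: input=1 -> V=23
t=3: input=5 -> V=0 FIRE
t=4: input=5 -> V=0 FIRE
t=5: input=2 -> V=12
t=6: input=2 -> V=21
t=7: input=5 -> V=0 FIRE
t=8: input=2 -> V=12
t=9: input=1 -> V=15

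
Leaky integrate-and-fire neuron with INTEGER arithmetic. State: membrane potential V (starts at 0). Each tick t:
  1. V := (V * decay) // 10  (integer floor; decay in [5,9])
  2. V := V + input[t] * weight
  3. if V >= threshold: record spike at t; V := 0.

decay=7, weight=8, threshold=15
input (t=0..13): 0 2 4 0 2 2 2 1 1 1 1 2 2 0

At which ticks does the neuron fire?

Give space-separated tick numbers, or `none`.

t=0: input=0 -> V=0
t=1: input=2 -> V=0 FIRE
t=2: input=4 -> V=0 FIRE
t=3: input=0 -> V=0
t=4: input=2 -> V=0 FIRE
t=5: input=2 -> V=0 FIRE
t=6: input=2 -> V=0 FIRE
t=7: input=1 -> V=8
t=8: input=1 -> V=13
t=9: input=1 -> V=0 FIRE
t=10: input=1 -> V=8
t=11: input=2 -> V=0 FIRE
t=12: input=2 -> V=0 FIRE
t=13: input=0 -> V=0

Answer: 1 2 4 5 6 9 11 12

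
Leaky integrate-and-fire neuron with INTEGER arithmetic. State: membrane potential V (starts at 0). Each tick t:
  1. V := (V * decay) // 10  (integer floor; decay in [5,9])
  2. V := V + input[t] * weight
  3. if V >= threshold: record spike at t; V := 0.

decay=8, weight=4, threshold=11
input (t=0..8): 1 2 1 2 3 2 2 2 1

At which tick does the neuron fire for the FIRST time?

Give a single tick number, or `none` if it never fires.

Answer: 1

Derivation:
t=0: input=1 -> V=4
t=1: input=2 -> V=0 FIRE
t=2: input=1 -> V=4
t=3: input=2 -> V=0 FIRE
t=4: input=3 -> V=0 FIRE
t=5: input=2 -> V=8
t=6: input=2 -> V=0 FIRE
t=7: input=2 -> V=8
t=8: input=1 -> V=10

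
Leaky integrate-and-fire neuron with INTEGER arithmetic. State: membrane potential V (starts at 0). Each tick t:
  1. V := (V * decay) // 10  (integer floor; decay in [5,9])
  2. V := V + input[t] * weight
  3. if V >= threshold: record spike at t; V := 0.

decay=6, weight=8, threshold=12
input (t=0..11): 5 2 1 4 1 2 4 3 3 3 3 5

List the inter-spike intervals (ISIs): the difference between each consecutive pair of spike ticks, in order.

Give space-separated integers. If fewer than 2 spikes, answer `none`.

t=0: input=5 -> V=0 FIRE
t=1: input=2 -> V=0 FIRE
t=2: input=1 -> V=8
t=3: input=4 -> V=0 FIRE
t=4: input=1 -> V=8
t=5: input=2 -> V=0 FIRE
t=6: input=4 -> V=0 FIRE
t=7: input=3 -> V=0 FIRE
t=8: input=3 -> V=0 FIRE
t=9: input=3 -> V=0 FIRE
t=10: input=3 -> V=0 FIRE
t=11: input=5 -> V=0 FIRE

Answer: 1 2 2 1 1 1 1 1 1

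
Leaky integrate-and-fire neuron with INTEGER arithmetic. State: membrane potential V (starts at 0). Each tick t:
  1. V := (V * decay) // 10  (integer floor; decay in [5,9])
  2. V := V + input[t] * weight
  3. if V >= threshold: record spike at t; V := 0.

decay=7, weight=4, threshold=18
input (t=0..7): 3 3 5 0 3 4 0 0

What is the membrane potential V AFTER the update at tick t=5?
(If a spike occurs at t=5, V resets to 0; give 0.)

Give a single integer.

t=0: input=3 -> V=12
t=1: input=3 -> V=0 FIRE
t=2: input=5 -> V=0 FIRE
t=3: input=0 -> V=0
t=4: input=3 -> V=12
t=5: input=4 -> V=0 FIRE
t=6: input=0 -> V=0
t=7: input=0 -> V=0

Answer: 0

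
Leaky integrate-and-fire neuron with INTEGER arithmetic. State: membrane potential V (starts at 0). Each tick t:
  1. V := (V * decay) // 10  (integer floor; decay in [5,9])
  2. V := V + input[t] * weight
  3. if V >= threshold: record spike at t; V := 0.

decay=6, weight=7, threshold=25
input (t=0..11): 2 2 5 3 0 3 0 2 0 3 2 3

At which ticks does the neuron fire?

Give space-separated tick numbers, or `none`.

t=0: input=2 -> V=14
t=1: input=2 -> V=22
t=2: input=5 -> V=0 FIRE
t=3: input=3 -> V=21
t=4: input=0 -> V=12
t=5: input=3 -> V=0 FIRE
t=6: input=0 -> V=0
t=7: input=2 -> V=14
t=8: input=0 -> V=8
t=9: input=3 -> V=0 FIRE
t=10: input=2 -> V=14
t=11: input=3 -> V=0 FIRE

Answer: 2 5 9 11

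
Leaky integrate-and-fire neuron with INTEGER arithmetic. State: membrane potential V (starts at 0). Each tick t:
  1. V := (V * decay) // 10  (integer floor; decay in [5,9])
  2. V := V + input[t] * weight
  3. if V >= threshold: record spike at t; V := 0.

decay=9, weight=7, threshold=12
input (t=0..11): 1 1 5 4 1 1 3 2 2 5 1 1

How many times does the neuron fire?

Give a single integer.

t=0: input=1 -> V=7
t=1: input=1 -> V=0 FIRE
t=2: input=5 -> V=0 FIRE
t=3: input=4 -> V=0 FIRE
t=4: input=1 -> V=7
t=5: input=1 -> V=0 FIRE
t=6: input=3 -> V=0 FIRE
t=7: input=2 -> V=0 FIRE
t=8: input=2 -> V=0 FIRE
t=9: input=5 -> V=0 FIRE
t=10: input=1 -> V=7
t=11: input=1 -> V=0 FIRE

Answer: 9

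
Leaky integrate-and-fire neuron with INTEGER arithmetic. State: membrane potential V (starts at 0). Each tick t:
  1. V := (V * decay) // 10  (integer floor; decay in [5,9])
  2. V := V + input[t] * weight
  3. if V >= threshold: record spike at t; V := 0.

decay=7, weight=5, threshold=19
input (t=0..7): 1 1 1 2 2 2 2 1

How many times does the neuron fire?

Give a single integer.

Answer: 1

Derivation:
t=0: input=1 -> V=5
t=1: input=1 -> V=8
t=2: input=1 -> V=10
t=3: input=2 -> V=17
t=4: input=2 -> V=0 FIRE
t=5: input=2 -> V=10
t=6: input=2 -> V=17
t=7: input=1 -> V=16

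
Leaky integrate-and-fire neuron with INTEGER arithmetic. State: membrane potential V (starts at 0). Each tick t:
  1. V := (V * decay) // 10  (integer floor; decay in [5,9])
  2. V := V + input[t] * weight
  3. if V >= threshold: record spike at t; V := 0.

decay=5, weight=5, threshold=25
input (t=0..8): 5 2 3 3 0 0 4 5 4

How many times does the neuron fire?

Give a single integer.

t=0: input=5 -> V=0 FIRE
t=1: input=2 -> V=10
t=2: input=3 -> V=20
t=3: input=3 -> V=0 FIRE
t=4: input=0 -> V=0
t=5: input=0 -> V=0
t=6: input=4 -> V=20
t=7: input=5 -> V=0 FIRE
t=8: input=4 -> V=20

Answer: 3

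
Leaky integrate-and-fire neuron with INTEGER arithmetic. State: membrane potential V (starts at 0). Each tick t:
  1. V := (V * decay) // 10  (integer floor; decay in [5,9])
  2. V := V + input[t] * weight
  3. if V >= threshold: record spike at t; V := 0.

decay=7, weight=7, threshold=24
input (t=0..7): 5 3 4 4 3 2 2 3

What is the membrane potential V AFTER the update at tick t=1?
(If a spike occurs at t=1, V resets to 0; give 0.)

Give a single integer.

Answer: 21

Derivation:
t=0: input=5 -> V=0 FIRE
t=1: input=3 -> V=21
t=2: input=4 -> V=0 FIRE
t=3: input=4 -> V=0 FIRE
t=4: input=3 -> V=21
t=5: input=2 -> V=0 FIRE
t=6: input=2 -> V=14
t=7: input=3 -> V=0 FIRE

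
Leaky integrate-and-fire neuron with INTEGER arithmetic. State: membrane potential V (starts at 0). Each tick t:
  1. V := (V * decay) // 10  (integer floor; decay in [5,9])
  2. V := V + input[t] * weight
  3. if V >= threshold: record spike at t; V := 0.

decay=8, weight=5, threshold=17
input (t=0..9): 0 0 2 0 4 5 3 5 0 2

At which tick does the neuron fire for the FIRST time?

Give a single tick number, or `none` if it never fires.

Answer: 4

Derivation:
t=0: input=0 -> V=0
t=1: input=0 -> V=0
t=2: input=2 -> V=10
t=3: input=0 -> V=8
t=4: input=4 -> V=0 FIRE
t=5: input=5 -> V=0 FIRE
t=6: input=3 -> V=15
t=7: input=5 -> V=0 FIRE
t=8: input=0 -> V=0
t=9: input=2 -> V=10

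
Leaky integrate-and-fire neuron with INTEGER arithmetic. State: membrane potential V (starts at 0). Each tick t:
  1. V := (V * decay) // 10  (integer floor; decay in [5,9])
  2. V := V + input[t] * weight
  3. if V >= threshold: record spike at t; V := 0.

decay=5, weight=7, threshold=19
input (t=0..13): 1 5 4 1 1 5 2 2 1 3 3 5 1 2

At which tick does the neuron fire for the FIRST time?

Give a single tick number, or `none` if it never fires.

t=0: input=1 -> V=7
t=1: input=5 -> V=0 FIRE
t=2: input=4 -> V=0 FIRE
t=3: input=1 -> V=7
t=4: input=1 -> V=10
t=5: input=5 -> V=0 FIRE
t=6: input=2 -> V=14
t=7: input=2 -> V=0 FIRE
t=8: input=1 -> V=7
t=9: input=3 -> V=0 FIRE
t=10: input=3 -> V=0 FIRE
t=11: input=5 -> V=0 FIRE
t=12: input=1 -> V=7
t=13: input=2 -> V=17

Answer: 1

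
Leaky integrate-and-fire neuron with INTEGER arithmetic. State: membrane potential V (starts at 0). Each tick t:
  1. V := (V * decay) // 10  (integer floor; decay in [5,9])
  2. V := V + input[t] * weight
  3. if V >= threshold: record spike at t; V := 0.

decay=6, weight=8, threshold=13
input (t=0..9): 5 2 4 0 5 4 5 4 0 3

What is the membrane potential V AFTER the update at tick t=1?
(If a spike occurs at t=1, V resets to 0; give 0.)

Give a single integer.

Answer: 0

Derivation:
t=0: input=5 -> V=0 FIRE
t=1: input=2 -> V=0 FIRE
t=2: input=4 -> V=0 FIRE
t=3: input=0 -> V=0
t=4: input=5 -> V=0 FIRE
t=5: input=4 -> V=0 FIRE
t=6: input=5 -> V=0 FIRE
t=7: input=4 -> V=0 FIRE
t=8: input=0 -> V=0
t=9: input=3 -> V=0 FIRE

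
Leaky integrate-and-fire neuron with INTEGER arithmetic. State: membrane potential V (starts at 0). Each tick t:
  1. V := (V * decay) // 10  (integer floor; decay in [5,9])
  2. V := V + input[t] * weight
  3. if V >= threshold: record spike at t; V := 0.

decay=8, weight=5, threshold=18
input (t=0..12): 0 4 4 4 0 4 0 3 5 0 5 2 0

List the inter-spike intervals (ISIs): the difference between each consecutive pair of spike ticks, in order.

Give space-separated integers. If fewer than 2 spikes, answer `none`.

t=0: input=0 -> V=0
t=1: input=4 -> V=0 FIRE
t=2: input=4 -> V=0 FIRE
t=3: input=4 -> V=0 FIRE
t=4: input=0 -> V=0
t=5: input=4 -> V=0 FIRE
t=6: input=0 -> V=0
t=7: input=3 -> V=15
t=8: input=5 -> V=0 FIRE
t=9: input=0 -> V=0
t=10: input=5 -> V=0 FIRE
t=11: input=2 -> V=10
t=12: input=0 -> V=8

Answer: 1 1 2 3 2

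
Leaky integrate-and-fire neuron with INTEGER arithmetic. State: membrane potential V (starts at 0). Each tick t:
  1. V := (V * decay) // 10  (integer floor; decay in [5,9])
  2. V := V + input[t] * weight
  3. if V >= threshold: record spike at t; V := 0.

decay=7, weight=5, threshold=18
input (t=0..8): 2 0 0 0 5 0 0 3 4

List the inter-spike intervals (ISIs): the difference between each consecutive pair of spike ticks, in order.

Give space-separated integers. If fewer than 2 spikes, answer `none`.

t=0: input=2 -> V=10
t=1: input=0 -> V=7
t=2: input=0 -> V=4
t=3: input=0 -> V=2
t=4: input=5 -> V=0 FIRE
t=5: input=0 -> V=0
t=6: input=0 -> V=0
t=7: input=3 -> V=15
t=8: input=4 -> V=0 FIRE

Answer: 4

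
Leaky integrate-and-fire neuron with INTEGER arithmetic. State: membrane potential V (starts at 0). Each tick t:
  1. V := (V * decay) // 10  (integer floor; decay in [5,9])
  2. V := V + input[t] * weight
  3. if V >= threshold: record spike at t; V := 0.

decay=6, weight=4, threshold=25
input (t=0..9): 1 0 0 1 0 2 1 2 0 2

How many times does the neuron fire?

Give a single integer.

Answer: 0

Derivation:
t=0: input=1 -> V=4
t=1: input=0 -> V=2
t=2: input=0 -> V=1
t=3: input=1 -> V=4
t=4: input=0 -> V=2
t=5: input=2 -> V=9
t=6: input=1 -> V=9
t=7: input=2 -> V=13
t=8: input=0 -> V=7
t=9: input=2 -> V=12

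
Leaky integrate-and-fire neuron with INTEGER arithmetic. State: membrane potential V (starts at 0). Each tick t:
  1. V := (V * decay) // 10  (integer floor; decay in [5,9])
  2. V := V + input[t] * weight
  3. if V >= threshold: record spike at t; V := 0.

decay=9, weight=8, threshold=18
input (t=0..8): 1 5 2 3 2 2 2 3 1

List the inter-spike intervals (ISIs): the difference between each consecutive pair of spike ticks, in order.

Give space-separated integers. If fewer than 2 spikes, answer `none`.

Answer: 2 2 2

Derivation:
t=0: input=1 -> V=8
t=1: input=5 -> V=0 FIRE
t=2: input=2 -> V=16
t=3: input=3 -> V=0 FIRE
t=4: input=2 -> V=16
t=5: input=2 -> V=0 FIRE
t=6: input=2 -> V=16
t=7: input=3 -> V=0 FIRE
t=8: input=1 -> V=8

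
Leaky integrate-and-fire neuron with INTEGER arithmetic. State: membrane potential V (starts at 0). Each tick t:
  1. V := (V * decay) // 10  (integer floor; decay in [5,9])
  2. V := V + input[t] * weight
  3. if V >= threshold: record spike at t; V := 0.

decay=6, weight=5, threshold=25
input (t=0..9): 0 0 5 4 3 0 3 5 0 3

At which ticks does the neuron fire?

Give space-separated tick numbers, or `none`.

Answer: 2 4 7

Derivation:
t=0: input=0 -> V=0
t=1: input=0 -> V=0
t=2: input=5 -> V=0 FIRE
t=3: input=4 -> V=20
t=4: input=3 -> V=0 FIRE
t=5: input=0 -> V=0
t=6: input=3 -> V=15
t=7: input=5 -> V=0 FIRE
t=8: input=0 -> V=0
t=9: input=3 -> V=15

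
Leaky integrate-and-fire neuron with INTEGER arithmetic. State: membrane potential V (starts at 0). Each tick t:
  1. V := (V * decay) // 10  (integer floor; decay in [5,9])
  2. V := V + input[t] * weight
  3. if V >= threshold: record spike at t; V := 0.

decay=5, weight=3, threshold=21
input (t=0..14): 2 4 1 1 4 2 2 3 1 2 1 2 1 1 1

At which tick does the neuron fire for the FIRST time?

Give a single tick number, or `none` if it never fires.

Answer: none

Derivation:
t=0: input=2 -> V=6
t=1: input=4 -> V=15
t=2: input=1 -> V=10
t=3: input=1 -> V=8
t=4: input=4 -> V=16
t=5: input=2 -> V=14
t=6: input=2 -> V=13
t=7: input=3 -> V=15
t=8: input=1 -> V=10
t=9: input=2 -> V=11
t=10: input=1 -> V=8
t=11: input=2 -> V=10
t=12: input=1 -> V=8
t=13: input=1 -> V=7
t=14: input=1 -> V=6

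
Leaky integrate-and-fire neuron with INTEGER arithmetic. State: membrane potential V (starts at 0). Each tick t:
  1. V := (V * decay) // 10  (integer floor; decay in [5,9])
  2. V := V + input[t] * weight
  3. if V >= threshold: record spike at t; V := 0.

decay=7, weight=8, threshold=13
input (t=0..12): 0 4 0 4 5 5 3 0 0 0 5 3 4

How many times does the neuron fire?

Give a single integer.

Answer: 8

Derivation:
t=0: input=0 -> V=0
t=1: input=4 -> V=0 FIRE
t=2: input=0 -> V=0
t=3: input=4 -> V=0 FIRE
t=4: input=5 -> V=0 FIRE
t=5: input=5 -> V=0 FIRE
t=6: input=3 -> V=0 FIRE
t=7: input=0 -> V=0
t=8: input=0 -> V=0
t=9: input=0 -> V=0
t=10: input=5 -> V=0 FIRE
t=11: input=3 -> V=0 FIRE
t=12: input=4 -> V=0 FIRE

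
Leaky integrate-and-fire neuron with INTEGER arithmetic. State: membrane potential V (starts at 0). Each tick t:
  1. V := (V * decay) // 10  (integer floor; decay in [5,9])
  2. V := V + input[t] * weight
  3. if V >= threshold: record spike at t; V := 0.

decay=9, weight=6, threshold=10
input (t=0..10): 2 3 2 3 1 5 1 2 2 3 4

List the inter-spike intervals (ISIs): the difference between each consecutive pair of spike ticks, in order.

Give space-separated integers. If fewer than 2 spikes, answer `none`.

t=0: input=2 -> V=0 FIRE
t=1: input=3 -> V=0 FIRE
t=2: input=2 -> V=0 FIRE
t=3: input=3 -> V=0 FIRE
t=4: input=1 -> V=6
t=5: input=5 -> V=0 FIRE
t=6: input=1 -> V=6
t=7: input=2 -> V=0 FIRE
t=8: input=2 -> V=0 FIRE
t=9: input=3 -> V=0 FIRE
t=10: input=4 -> V=0 FIRE

Answer: 1 1 1 2 2 1 1 1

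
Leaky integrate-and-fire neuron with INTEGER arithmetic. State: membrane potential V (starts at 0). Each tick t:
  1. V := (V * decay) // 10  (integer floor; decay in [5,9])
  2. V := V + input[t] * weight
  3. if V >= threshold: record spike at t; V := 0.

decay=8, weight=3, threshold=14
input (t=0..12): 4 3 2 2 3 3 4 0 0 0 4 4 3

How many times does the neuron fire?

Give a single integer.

Answer: 4

Derivation:
t=0: input=4 -> V=12
t=1: input=3 -> V=0 FIRE
t=2: input=2 -> V=6
t=3: input=2 -> V=10
t=4: input=3 -> V=0 FIRE
t=5: input=3 -> V=9
t=6: input=4 -> V=0 FIRE
t=7: input=0 -> V=0
t=8: input=0 -> V=0
t=9: input=0 -> V=0
t=10: input=4 -> V=12
t=11: input=4 -> V=0 FIRE
t=12: input=3 -> V=9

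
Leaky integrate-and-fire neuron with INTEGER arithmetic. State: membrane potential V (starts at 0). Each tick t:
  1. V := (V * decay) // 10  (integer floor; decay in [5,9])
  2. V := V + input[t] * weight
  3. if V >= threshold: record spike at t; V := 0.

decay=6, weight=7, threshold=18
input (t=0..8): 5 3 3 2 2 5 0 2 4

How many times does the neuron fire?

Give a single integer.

t=0: input=5 -> V=0 FIRE
t=1: input=3 -> V=0 FIRE
t=2: input=3 -> V=0 FIRE
t=3: input=2 -> V=14
t=4: input=2 -> V=0 FIRE
t=5: input=5 -> V=0 FIRE
t=6: input=0 -> V=0
t=7: input=2 -> V=14
t=8: input=4 -> V=0 FIRE

Answer: 6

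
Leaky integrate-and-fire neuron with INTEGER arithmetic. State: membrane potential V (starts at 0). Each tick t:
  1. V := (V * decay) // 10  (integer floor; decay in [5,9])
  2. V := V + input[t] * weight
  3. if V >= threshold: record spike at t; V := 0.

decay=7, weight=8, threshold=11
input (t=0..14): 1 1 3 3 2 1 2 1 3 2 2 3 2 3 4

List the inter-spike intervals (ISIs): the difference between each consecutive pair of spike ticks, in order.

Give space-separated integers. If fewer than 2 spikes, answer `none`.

t=0: input=1 -> V=8
t=1: input=1 -> V=0 FIRE
t=2: input=3 -> V=0 FIRE
t=3: input=3 -> V=0 FIRE
t=4: input=2 -> V=0 FIRE
t=5: input=1 -> V=8
t=6: input=2 -> V=0 FIRE
t=7: input=1 -> V=8
t=8: input=3 -> V=0 FIRE
t=9: input=2 -> V=0 FIRE
t=10: input=2 -> V=0 FIRE
t=11: input=3 -> V=0 FIRE
t=12: input=2 -> V=0 FIRE
t=13: input=3 -> V=0 FIRE
t=14: input=4 -> V=0 FIRE

Answer: 1 1 1 2 2 1 1 1 1 1 1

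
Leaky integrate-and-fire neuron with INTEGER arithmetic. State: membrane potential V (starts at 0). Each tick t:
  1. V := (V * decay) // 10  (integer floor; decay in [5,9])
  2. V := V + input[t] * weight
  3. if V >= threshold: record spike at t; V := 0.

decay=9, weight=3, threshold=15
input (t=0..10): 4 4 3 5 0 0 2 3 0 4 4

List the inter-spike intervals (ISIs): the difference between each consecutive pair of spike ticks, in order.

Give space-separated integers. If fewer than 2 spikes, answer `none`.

t=0: input=4 -> V=12
t=1: input=4 -> V=0 FIRE
t=2: input=3 -> V=9
t=3: input=5 -> V=0 FIRE
t=4: input=0 -> V=0
t=5: input=0 -> V=0
t=6: input=2 -> V=6
t=7: input=3 -> V=14
t=8: input=0 -> V=12
t=9: input=4 -> V=0 FIRE
t=10: input=4 -> V=12

Answer: 2 6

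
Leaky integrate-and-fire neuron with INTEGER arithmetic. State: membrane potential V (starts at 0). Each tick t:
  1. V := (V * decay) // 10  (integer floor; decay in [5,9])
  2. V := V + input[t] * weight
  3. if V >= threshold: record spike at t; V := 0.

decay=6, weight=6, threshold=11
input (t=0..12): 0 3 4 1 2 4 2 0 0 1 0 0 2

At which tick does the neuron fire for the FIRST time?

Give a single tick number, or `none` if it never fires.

Answer: 1

Derivation:
t=0: input=0 -> V=0
t=1: input=3 -> V=0 FIRE
t=2: input=4 -> V=0 FIRE
t=3: input=1 -> V=6
t=4: input=2 -> V=0 FIRE
t=5: input=4 -> V=0 FIRE
t=6: input=2 -> V=0 FIRE
t=7: input=0 -> V=0
t=8: input=0 -> V=0
t=9: input=1 -> V=6
t=10: input=0 -> V=3
t=11: input=0 -> V=1
t=12: input=2 -> V=0 FIRE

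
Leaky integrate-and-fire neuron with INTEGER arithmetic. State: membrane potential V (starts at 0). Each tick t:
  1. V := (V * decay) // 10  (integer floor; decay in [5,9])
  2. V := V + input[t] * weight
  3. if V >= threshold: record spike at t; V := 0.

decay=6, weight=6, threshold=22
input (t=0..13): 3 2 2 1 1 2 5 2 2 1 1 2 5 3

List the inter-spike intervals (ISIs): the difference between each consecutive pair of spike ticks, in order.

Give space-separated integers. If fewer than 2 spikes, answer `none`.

Answer: 5 6

Derivation:
t=0: input=3 -> V=18
t=1: input=2 -> V=0 FIRE
t=2: input=2 -> V=12
t=3: input=1 -> V=13
t=4: input=1 -> V=13
t=5: input=2 -> V=19
t=6: input=5 -> V=0 FIRE
t=7: input=2 -> V=12
t=8: input=2 -> V=19
t=9: input=1 -> V=17
t=10: input=1 -> V=16
t=11: input=2 -> V=21
t=12: input=5 -> V=0 FIRE
t=13: input=3 -> V=18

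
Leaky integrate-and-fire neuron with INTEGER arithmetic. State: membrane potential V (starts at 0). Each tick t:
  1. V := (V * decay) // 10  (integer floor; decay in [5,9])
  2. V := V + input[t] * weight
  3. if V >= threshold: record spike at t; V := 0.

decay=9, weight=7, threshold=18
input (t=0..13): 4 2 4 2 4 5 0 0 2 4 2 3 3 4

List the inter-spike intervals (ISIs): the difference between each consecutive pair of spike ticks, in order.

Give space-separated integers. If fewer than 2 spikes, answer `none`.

Answer: 2 2 1 4 2 1 1

Derivation:
t=0: input=4 -> V=0 FIRE
t=1: input=2 -> V=14
t=2: input=4 -> V=0 FIRE
t=3: input=2 -> V=14
t=4: input=4 -> V=0 FIRE
t=5: input=5 -> V=0 FIRE
t=6: input=0 -> V=0
t=7: input=0 -> V=0
t=8: input=2 -> V=14
t=9: input=4 -> V=0 FIRE
t=10: input=2 -> V=14
t=11: input=3 -> V=0 FIRE
t=12: input=3 -> V=0 FIRE
t=13: input=4 -> V=0 FIRE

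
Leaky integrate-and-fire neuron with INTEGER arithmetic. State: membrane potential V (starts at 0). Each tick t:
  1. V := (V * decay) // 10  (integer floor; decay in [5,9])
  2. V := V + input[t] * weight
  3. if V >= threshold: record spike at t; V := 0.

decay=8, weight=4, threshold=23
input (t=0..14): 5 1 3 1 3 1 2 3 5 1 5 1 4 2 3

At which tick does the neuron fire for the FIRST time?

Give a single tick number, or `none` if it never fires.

Answer: 2

Derivation:
t=0: input=5 -> V=20
t=1: input=1 -> V=20
t=2: input=3 -> V=0 FIRE
t=3: input=1 -> V=4
t=4: input=3 -> V=15
t=5: input=1 -> V=16
t=6: input=2 -> V=20
t=7: input=3 -> V=0 FIRE
t=8: input=5 -> V=20
t=9: input=1 -> V=20
t=10: input=5 -> V=0 FIRE
t=11: input=1 -> V=4
t=12: input=4 -> V=19
t=13: input=2 -> V=0 FIRE
t=14: input=3 -> V=12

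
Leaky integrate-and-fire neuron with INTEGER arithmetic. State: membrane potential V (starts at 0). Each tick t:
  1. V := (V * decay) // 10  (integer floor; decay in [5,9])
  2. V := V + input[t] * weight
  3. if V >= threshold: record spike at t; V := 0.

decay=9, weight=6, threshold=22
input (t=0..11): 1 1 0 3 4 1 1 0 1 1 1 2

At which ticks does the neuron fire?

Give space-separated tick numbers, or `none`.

Answer: 3 4 10

Derivation:
t=0: input=1 -> V=6
t=1: input=1 -> V=11
t=2: input=0 -> V=9
t=3: input=3 -> V=0 FIRE
t=4: input=4 -> V=0 FIRE
t=5: input=1 -> V=6
t=6: input=1 -> V=11
t=7: input=0 -> V=9
t=8: input=1 -> V=14
t=9: input=1 -> V=18
t=10: input=1 -> V=0 FIRE
t=11: input=2 -> V=12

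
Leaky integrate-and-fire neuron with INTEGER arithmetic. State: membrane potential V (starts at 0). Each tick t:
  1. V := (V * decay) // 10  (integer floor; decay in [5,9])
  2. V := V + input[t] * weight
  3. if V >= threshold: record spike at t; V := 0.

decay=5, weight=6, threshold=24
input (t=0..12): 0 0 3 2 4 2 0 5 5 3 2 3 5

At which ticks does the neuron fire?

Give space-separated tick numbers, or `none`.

Answer: 4 7 8 11 12

Derivation:
t=0: input=0 -> V=0
t=1: input=0 -> V=0
t=2: input=3 -> V=18
t=3: input=2 -> V=21
t=4: input=4 -> V=0 FIRE
t=5: input=2 -> V=12
t=6: input=0 -> V=6
t=7: input=5 -> V=0 FIRE
t=8: input=5 -> V=0 FIRE
t=9: input=3 -> V=18
t=10: input=2 -> V=21
t=11: input=3 -> V=0 FIRE
t=12: input=5 -> V=0 FIRE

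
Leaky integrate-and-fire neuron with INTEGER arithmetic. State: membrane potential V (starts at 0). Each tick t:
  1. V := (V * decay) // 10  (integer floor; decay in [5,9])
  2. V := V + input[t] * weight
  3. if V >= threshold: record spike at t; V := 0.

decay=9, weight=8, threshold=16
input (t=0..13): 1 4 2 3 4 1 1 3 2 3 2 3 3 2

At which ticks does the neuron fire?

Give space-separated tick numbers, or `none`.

t=0: input=1 -> V=8
t=1: input=4 -> V=0 FIRE
t=2: input=2 -> V=0 FIRE
t=3: input=3 -> V=0 FIRE
t=4: input=4 -> V=0 FIRE
t=5: input=1 -> V=8
t=6: input=1 -> V=15
t=7: input=3 -> V=0 FIRE
t=8: input=2 -> V=0 FIRE
t=9: input=3 -> V=0 FIRE
t=10: input=2 -> V=0 FIRE
t=11: input=3 -> V=0 FIRE
t=12: input=3 -> V=0 FIRE
t=13: input=2 -> V=0 FIRE

Answer: 1 2 3 4 7 8 9 10 11 12 13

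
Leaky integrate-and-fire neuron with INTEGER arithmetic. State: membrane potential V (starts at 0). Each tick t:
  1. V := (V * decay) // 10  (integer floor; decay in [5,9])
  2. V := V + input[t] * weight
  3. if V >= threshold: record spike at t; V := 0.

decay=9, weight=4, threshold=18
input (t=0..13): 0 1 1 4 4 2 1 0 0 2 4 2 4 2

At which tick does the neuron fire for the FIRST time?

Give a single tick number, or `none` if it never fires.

Answer: 3

Derivation:
t=0: input=0 -> V=0
t=1: input=1 -> V=4
t=2: input=1 -> V=7
t=3: input=4 -> V=0 FIRE
t=4: input=4 -> V=16
t=5: input=2 -> V=0 FIRE
t=6: input=1 -> V=4
t=7: input=0 -> V=3
t=8: input=0 -> V=2
t=9: input=2 -> V=9
t=10: input=4 -> V=0 FIRE
t=11: input=2 -> V=8
t=12: input=4 -> V=0 FIRE
t=13: input=2 -> V=8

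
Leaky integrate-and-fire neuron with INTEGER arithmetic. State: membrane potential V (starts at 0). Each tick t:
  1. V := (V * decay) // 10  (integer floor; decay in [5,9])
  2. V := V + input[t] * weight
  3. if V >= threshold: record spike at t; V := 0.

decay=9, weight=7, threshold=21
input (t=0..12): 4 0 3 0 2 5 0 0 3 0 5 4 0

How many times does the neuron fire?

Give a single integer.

t=0: input=4 -> V=0 FIRE
t=1: input=0 -> V=0
t=2: input=3 -> V=0 FIRE
t=3: input=0 -> V=0
t=4: input=2 -> V=14
t=5: input=5 -> V=0 FIRE
t=6: input=0 -> V=0
t=7: input=0 -> V=0
t=8: input=3 -> V=0 FIRE
t=9: input=0 -> V=0
t=10: input=5 -> V=0 FIRE
t=11: input=4 -> V=0 FIRE
t=12: input=0 -> V=0

Answer: 6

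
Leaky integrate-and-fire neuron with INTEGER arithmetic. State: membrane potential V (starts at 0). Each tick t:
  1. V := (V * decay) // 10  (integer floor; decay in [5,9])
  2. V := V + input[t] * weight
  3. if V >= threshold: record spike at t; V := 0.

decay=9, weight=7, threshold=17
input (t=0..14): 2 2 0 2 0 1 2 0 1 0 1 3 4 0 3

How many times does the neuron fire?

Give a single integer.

t=0: input=2 -> V=14
t=1: input=2 -> V=0 FIRE
t=2: input=0 -> V=0
t=3: input=2 -> V=14
t=4: input=0 -> V=12
t=5: input=1 -> V=0 FIRE
t=6: input=2 -> V=14
t=7: input=0 -> V=12
t=8: input=1 -> V=0 FIRE
t=9: input=0 -> V=0
t=10: input=1 -> V=7
t=11: input=3 -> V=0 FIRE
t=12: input=4 -> V=0 FIRE
t=13: input=0 -> V=0
t=14: input=3 -> V=0 FIRE

Answer: 6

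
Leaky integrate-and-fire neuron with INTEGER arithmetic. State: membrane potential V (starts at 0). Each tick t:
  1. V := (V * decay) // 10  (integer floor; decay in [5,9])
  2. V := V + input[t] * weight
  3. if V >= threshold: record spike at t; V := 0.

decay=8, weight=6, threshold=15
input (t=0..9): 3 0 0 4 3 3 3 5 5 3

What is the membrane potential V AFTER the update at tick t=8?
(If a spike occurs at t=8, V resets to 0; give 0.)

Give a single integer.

t=0: input=3 -> V=0 FIRE
t=1: input=0 -> V=0
t=2: input=0 -> V=0
t=3: input=4 -> V=0 FIRE
t=4: input=3 -> V=0 FIRE
t=5: input=3 -> V=0 FIRE
t=6: input=3 -> V=0 FIRE
t=7: input=5 -> V=0 FIRE
t=8: input=5 -> V=0 FIRE
t=9: input=3 -> V=0 FIRE

Answer: 0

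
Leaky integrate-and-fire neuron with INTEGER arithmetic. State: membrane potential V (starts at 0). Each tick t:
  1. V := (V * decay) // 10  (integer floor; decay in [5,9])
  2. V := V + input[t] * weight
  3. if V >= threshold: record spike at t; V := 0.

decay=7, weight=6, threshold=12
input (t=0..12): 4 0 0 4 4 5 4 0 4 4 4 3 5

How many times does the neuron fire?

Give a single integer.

t=0: input=4 -> V=0 FIRE
t=1: input=0 -> V=0
t=2: input=0 -> V=0
t=3: input=4 -> V=0 FIRE
t=4: input=4 -> V=0 FIRE
t=5: input=5 -> V=0 FIRE
t=6: input=4 -> V=0 FIRE
t=7: input=0 -> V=0
t=8: input=4 -> V=0 FIRE
t=9: input=4 -> V=0 FIRE
t=10: input=4 -> V=0 FIRE
t=11: input=3 -> V=0 FIRE
t=12: input=5 -> V=0 FIRE

Answer: 10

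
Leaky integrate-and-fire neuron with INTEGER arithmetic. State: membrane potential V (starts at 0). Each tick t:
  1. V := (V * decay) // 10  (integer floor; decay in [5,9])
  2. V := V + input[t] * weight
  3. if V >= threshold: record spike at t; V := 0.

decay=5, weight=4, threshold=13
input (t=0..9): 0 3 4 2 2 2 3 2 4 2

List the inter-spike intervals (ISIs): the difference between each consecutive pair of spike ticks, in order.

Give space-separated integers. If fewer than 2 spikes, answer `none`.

Answer: 3 2 1

Derivation:
t=0: input=0 -> V=0
t=1: input=3 -> V=12
t=2: input=4 -> V=0 FIRE
t=3: input=2 -> V=8
t=4: input=2 -> V=12
t=5: input=2 -> V=0 FIRE
t=6: input=3 -> V=12
t=7: input=2 -> V=0 FIRE
t=8: input=4 -> V=0 FIRE
t=9: input=2 -> V=8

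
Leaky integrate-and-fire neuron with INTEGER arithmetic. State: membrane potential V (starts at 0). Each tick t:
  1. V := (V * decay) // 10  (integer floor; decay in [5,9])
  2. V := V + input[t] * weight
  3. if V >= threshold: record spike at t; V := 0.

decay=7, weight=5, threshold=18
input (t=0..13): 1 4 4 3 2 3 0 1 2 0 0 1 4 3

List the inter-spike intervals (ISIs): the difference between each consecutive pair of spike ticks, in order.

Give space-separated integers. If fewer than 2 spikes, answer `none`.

t=0: input=1 -> V=5
t=1: input=4 -> V=0 FIRE
t=2: input=4 -> V=0 FIRE
t=3: input=3 -> V=15
t=4: input=2 -> V=0 FIRE
t=5: input=3 -> V=15
t=6: input=0 -> V=10
t=7: input=1 -> V=12
t=8: input=2 -> V=0 FIRE
t=9: input=0 -> V=0
t=10: input=0 -> V=0
t=11: input=1 -> V=5
t=12: input=4 -> V=0 FIRE
t=13: input=3 -> V=15

Answer: 1 2 4 4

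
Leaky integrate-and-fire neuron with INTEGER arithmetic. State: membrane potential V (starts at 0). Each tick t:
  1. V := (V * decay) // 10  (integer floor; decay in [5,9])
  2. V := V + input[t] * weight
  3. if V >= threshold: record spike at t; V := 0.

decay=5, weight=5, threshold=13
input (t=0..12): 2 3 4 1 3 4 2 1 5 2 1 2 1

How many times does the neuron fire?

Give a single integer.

t=0: input=2 -> V=10
t=1: input=3 -> V=0 FIRE
t=2: input=4 -> V=0 FIRE
t=3: input=1 -> V=5
t=4: input=3 -> V=0 FIRE
t=5: input=4 -> V=0 FIRE
t=6: input=2 -> V=10
t=7: input=1 -> V=10
t=8: input=5 -> V=0 FIRE
t=9: input=2 -> V=10
t=10: input=1 -> V=10
t=11: input=2 -> V=0 FIRE
t=12: input=1 -> V=5

Answer: 6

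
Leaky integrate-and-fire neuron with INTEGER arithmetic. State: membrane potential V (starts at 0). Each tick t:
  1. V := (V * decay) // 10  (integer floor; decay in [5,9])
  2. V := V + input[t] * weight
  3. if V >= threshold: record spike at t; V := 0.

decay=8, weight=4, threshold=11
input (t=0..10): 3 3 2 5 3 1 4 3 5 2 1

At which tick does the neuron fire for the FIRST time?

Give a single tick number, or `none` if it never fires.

Answer: 0

Derivation:
t=0: input=3 -> V=0 FIRE
t=1: input=3 -> V=0 FIRE
t=2: input=2 -> V=8
t=3: input=5 -> V=0 FIRE
t=4: input=3 -> V=0 FIRE
t=5: input=1 -> V=4
t=6: input=4 -> V=0 FIRE
t=7: input=3 -> V=0 FIRE
t=8: input=5 -> V=0 FIRE
t=9: input=2 -> V=8
t=10: input=1 -> V=10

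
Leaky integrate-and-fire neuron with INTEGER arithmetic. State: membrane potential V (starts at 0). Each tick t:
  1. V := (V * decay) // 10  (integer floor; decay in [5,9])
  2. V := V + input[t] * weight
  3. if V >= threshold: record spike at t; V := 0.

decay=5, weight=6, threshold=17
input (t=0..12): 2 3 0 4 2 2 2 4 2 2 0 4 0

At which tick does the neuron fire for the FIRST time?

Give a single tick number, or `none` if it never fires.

Answer: 1

Derivation:
t=0: input=2 -> V=12
t=1: input=3 -> V=0 FIRE
t=2: input=0 -> V=0
t=3: input=4 -> V=0 FIRE
t=4: input=2 -> V=12
t=5: input=2 -> V=0 FIRE
t=6: input=2 -> V=12
t=7: input=4 -> V=0 FIRE
t=8: input=2 -> V=12
t=9: input=2 -> V=0 FIRE
t=10: input=0 -> V=0
t=11: input=4 -> V=0 FIRE
t=12: input=0 -> V=0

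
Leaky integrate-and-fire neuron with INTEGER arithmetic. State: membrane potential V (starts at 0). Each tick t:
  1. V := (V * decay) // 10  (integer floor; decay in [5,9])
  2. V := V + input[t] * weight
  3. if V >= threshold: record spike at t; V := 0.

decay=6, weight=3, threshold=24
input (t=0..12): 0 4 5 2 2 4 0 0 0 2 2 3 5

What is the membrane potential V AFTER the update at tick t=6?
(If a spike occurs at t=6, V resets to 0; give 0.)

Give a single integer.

Answer: 13

Derivation:
t=0: input=0 -> V=0
t=1: input=4 -> V=12
t=2: input=5 -> V=22
t=3: input=2 -> V=19
t=4: input=2 -> V=17
t=5: input=4 -> V=22
t=6: input=0 -> V=13
t=7: input=0 -> V=7
t=8: input=0 -> V=4
t=9: input=2 -> V=8
t=10: input=2 -> V=10
t=11: input=3 -> V=15
t=12: input=5 -> V=0 FIRE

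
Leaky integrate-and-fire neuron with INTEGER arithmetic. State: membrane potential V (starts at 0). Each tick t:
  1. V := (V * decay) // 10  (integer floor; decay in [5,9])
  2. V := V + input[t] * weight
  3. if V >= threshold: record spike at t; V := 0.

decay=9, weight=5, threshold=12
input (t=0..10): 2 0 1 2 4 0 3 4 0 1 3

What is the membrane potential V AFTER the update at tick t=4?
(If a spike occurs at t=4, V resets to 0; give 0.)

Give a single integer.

Answer: 0

Derivation:
t=0: input=2 -> V=10
t=1: input=0 -> V=9
t=2: input=1 -> V=0 FIRE
t=3: input=2 -> V=10
t=4: input=4 -> V=0 FIRE
t=5: input=0 -> V=0
t=6: input=3 -> V=0 FIRE
t=7: input=4 -> V=0 FIRE
t=8: input=0 -> V=0
t=9: input=1 -> V=5
t=10: input=3 -> V=0 FIRE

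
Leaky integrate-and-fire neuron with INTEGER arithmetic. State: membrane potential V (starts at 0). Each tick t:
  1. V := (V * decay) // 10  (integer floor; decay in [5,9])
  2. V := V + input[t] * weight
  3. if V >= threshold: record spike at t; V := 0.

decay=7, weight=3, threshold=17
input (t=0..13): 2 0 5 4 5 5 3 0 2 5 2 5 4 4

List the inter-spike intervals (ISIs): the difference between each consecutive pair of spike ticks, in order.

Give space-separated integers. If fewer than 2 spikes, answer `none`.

Answer: 2 2 3 2 2

Derivation:
t=0: input=2 -> V=6
t=1: input=0 -> V=4
t=2: input=5 -> V=0 FIRE
t=3: input=4 -> V=12
t=4: input=5 -> V=0 FIRE
t=5: input=5 -> V=15
t=6: input=3 -> V=0 FIRE
t=7: input=0 -> V=0
t=8: input=2 -> V=6
t=9: input=5 -> V=0 FIRE
t=10: input=2 -> V=6
t=11: input=5 -> V=0 FIRE
t=12: input=4 -> V=12
t=13: input=4 -> V=0 FIRE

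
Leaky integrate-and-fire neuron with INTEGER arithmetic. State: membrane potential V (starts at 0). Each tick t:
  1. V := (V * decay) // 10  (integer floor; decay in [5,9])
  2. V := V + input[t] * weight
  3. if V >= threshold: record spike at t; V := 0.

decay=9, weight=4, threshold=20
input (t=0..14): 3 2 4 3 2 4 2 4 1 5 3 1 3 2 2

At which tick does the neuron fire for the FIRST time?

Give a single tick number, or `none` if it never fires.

Answer: 2

Derivation:
t=0: input=3 -> V=12
t=1: input=2 -> V=18
t=2: input=4 -> V=0 FIRE
t=3: input=3 -> V=12
t=4: input=2 -> V=18
t=5: input=4 -> V=0 FIRE
t=6: input=2 -> V=8
t=7: input=4 -> V=0 FIRE
t=8: input=1 -> V=4
t=9: input=5 -> V=0 FIRE
t=10: input=3 -> V=12
t=11: input=1 -> V=14
t=12: input=3 -> V=0 FIRE
t=13: input=2 -> V=8
t=14: input=2 -> V=15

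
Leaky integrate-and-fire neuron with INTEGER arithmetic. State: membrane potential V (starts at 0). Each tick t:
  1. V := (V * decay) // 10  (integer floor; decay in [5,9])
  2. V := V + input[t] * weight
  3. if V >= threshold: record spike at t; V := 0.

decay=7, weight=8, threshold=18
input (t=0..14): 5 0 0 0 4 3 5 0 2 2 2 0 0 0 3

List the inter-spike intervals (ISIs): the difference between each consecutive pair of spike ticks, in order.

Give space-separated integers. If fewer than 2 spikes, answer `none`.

Answer: 4 1 1 3 5

Derivation:
t=0: input=5 -> V=0 FIRE
t=1: input=0 -> V=0
t=2: input=0 -> V=0
t=3: input=0 -> V=0
t=4: input=4 -> V=0 FIRE
t=5: input=3 -> V=0 FIRE
t=6: input=5 -> V=0 FIRE
t=7: input=0 -> V=0
t=8: input=2 -> V=16
t=9: input=2 -> V=0 FIRE
t=10: input=2 -> V=16
t=11: input=0 -> V=11
t=12: input=0 -> V=7
t=13: input=0 -> V=4
t=14: input=3 -> V=0 FIRE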